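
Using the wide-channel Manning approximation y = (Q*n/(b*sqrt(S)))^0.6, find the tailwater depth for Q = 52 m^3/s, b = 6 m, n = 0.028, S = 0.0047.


y = (52 * 0.028 / (6 * 0.0047^0.5))^0.6 = 2.1349 m


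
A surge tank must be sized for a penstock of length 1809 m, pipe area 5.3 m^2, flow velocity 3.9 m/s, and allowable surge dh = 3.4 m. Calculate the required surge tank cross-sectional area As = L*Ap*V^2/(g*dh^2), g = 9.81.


As = 1809 * 5.3 * 3.9^2 / (9.81 * 3.4^2) = 1285.9285 m^2


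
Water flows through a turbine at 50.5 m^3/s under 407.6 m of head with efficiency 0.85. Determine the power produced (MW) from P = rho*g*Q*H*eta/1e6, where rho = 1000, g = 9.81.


P = 1000 * 9.81 * 50.5 * 407.6 * 0.85 / 1e6 = 171.6380 MW


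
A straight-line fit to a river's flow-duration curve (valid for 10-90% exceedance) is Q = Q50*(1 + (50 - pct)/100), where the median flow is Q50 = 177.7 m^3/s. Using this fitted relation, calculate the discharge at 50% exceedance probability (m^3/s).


Q = 177.7 * (1 + (50 - 50)/100) = 177.7000 m^3/s


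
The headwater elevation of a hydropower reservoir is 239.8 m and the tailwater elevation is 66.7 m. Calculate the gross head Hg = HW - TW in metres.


Hg = 239.8 - 66.7 = 173.1000 m


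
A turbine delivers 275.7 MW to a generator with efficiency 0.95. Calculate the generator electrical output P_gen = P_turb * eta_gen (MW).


P_gen = 275.7 * 0.95 = 261.9150 MW


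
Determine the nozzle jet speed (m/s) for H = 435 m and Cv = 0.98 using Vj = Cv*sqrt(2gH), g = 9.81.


Vj = 0.98 * sqrt(2*9.81*435) = 90.5358 m/s


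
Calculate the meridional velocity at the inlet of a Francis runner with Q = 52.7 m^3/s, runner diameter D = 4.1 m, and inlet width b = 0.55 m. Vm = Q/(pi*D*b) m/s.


Vm = 52.7 / (pi * 4.1 * 0.55) = 7.4390 m/s


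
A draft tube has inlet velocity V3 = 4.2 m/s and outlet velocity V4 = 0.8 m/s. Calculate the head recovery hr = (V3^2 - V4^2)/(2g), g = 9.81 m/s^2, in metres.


hr = (4.2^2 - 0.8^2) / (2*9.81) = 0.8665 m


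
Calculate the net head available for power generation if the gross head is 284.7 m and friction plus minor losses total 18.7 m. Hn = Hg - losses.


Hn = 284.7 - 18.7 = 266.0000 m


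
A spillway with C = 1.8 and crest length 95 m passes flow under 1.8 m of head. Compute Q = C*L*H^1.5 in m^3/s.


Q = 1.8 * 95 * 1.8^1.5 = 412.9570 m^3/s


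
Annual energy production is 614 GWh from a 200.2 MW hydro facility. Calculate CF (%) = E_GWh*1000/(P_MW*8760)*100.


CF = 614 * 1000 / (200.2 * 8760) * 100 = 35.0107 %


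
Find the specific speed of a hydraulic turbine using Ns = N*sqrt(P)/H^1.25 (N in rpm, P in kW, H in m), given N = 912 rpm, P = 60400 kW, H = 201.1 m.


Ns = 912 * 60400^0.5 / 201.1^1.25 = 295.9704


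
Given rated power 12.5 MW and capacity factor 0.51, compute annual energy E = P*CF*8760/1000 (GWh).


E = 12.5 * 0.51 * 8760 / 1000 = 55.8450 GWh


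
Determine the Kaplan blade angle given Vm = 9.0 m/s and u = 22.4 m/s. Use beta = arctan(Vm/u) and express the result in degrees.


beta = arctan(9.0 / 22.4) = 21.8896 degrees


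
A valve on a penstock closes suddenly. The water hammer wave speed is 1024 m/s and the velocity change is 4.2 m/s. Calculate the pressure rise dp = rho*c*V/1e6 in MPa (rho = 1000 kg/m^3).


dp = 1000 * 1024 * 4.2 / 1e6 = 4.3008 MPa


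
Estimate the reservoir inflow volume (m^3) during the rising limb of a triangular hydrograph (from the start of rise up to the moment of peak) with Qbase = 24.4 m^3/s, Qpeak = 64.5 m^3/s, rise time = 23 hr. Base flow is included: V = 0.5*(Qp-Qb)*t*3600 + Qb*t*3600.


V = 0.5*(64.5 - 24.4)*23*3600 + 24.4*23*3600 = 3.6805e+06 m^3


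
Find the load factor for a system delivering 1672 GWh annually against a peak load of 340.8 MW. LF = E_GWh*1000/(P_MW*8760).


LF = 1672 * 1000 / (340.8 * 8760) = 0.5601


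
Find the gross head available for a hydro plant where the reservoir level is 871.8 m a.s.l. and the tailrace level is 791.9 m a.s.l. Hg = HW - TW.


Hg = 871.8 - 791.9 = 79.9000 m


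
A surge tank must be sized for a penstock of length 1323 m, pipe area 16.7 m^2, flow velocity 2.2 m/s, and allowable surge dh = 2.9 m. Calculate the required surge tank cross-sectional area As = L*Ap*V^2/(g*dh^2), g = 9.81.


As = 1323 * 16.7 * 2.2^2 / (9.81 * 2.9^2) = 1296.1542 m^2


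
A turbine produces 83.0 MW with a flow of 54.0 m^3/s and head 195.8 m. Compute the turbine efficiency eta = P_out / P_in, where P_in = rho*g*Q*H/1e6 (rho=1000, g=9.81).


P_in = 1000 * 9.81 * 54.0 * 195.8 / 1e6 = 103.7231 MW
eta = 83.0 / 103.7231 = 0.8002


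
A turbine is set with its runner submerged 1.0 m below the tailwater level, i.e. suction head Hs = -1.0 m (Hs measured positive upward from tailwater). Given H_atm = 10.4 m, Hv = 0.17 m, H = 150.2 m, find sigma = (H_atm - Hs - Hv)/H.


sigma = (10.4 - (-1.0) - 0.17) / 150.2 = 0.0748


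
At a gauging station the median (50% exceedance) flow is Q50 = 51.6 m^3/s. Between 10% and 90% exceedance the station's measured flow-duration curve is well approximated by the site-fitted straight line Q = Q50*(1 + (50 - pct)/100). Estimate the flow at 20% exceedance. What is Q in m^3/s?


Q = 51.6 * (1 + (50 - 20)/100) = 67.0800 m^3/s


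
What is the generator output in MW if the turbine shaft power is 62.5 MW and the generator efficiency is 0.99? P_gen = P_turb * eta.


P_gen = 62.5 * 0.99 = 61.8750 MW


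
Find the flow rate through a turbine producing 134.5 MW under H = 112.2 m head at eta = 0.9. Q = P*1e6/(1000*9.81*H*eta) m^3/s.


Q = 134.5 * 1e6 / (1000 * 9.81 * 112.2 * 0.9) = 135.7744 m^3/s


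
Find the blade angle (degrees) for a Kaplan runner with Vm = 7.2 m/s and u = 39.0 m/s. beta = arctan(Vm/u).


beta = arctan(7.2 / 39.0) = 10.4599 degrees


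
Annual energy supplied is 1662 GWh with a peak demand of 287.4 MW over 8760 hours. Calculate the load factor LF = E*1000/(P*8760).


LF = 1662 * 1000 / (287.4 * 8760) = 0.6601


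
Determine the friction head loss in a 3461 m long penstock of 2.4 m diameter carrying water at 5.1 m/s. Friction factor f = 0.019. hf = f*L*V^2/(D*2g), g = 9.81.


hf = 0.019 * 3461 * 5.1^2 / (2.4 * 2 * 9.81) = 36.3233 m


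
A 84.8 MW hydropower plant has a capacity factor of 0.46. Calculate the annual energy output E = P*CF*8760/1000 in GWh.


E = 84.8 * 0.46 * 8760 / 1000 = 341.7101 GWh


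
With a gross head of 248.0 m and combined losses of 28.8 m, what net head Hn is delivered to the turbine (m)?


Hn = 248.0 - 28.8 = 219.2000 m


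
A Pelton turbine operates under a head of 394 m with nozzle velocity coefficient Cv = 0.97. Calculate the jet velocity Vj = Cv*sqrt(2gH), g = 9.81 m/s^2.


Vj = 0.97 * sqrt(2*9.81*394) = 85.2844 m/s


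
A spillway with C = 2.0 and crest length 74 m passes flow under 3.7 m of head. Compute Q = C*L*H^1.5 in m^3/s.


Q = 2.0 * 74 * 3.7^1.5 = 1053.3296 m^3/s


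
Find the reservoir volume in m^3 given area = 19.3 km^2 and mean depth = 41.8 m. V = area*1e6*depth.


V = 19.3 * 1e6 * 41.8 = 8.0674e+08 m^3


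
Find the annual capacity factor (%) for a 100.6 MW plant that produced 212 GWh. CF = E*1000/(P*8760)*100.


CF = 212 * 1000 / (100.6 * 8760) * 100 = 24.0566 %


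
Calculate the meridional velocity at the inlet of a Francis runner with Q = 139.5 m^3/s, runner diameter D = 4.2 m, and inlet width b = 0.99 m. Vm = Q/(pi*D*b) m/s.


Vm = 139.5 / (pi * 4.2 * 0.99) = 10.6792 m/s


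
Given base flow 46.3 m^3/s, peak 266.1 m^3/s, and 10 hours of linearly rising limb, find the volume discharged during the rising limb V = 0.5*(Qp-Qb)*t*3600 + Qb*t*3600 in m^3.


V = 0.5*(266.1 - 46.3)*10*3600 + 46.3*10*3600 = 5.6232e+06 m^3


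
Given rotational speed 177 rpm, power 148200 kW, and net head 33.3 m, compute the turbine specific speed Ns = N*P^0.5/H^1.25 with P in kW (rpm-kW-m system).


Ns = 177 * 148200^0.5 / 33.3^1.25 = 851.8087


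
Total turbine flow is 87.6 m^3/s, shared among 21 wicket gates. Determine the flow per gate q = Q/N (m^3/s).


q = 87.6 / 21 = 4.1714 m^3/s


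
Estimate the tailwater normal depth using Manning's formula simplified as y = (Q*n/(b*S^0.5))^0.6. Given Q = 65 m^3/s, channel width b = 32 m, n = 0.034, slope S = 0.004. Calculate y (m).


y = (65 * 0.034 / (32 * 0.004^0.5))^0.6 = 1.0542 m


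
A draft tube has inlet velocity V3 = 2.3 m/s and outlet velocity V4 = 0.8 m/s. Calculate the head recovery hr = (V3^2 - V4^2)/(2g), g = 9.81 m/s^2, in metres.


hr = (2.3^2 - 0.8^2) / (2*9.81) = 0.2370 m


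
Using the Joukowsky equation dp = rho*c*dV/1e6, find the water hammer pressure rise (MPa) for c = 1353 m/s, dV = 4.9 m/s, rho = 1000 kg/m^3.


dp = 1000 * 1353 * 4.9 / 1e6 = 6.6297 MPa


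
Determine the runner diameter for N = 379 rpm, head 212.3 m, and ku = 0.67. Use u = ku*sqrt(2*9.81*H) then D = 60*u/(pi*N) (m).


u = 0.67 * sqrt(2*9.81*212.3) = 43.2414 m/s
D = 60 * 43.2414 / (pi * 379) = 2.1790 m


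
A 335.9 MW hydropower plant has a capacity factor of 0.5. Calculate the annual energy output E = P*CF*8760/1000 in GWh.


E = 335.9 * 0.5 * 8760 / 1000 = 1471.2420 GWh


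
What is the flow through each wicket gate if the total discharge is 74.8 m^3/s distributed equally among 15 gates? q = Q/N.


q = 74.8 / 15 = 4.9867 m^3/s


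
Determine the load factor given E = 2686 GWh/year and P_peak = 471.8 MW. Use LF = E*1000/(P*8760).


LF = 2686 * 1000 / (471.8 * 8760) = 0.6499


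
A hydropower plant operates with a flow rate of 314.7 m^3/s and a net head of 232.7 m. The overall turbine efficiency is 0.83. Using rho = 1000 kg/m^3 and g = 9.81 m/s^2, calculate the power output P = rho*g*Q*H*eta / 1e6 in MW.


P = 1000 * 9.81 * 314.7 * 232.7 * 0.83 / 1e6 = 596.2662 MW


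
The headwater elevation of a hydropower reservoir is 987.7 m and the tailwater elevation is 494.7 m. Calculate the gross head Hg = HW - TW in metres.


Hg = 987.7 - 494.7 = 493.0000 m


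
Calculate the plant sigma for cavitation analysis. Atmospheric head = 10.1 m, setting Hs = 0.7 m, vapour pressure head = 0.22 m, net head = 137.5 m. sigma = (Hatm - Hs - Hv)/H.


sigma = (10.1 - 0.7 - 0.22) / 137.5 = 0.0668


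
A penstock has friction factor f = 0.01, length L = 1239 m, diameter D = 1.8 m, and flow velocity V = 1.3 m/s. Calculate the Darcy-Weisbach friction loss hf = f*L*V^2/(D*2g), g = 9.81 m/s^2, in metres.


hf = 0.01 * 1239 * 1.3^2 / (1.8 * 2 * 9.81) = 0.5929 m


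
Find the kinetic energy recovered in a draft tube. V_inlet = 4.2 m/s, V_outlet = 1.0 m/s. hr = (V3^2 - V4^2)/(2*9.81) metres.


hr = (4.2^2 - 1.0^2) / (2*9.81) = 0.8481 m


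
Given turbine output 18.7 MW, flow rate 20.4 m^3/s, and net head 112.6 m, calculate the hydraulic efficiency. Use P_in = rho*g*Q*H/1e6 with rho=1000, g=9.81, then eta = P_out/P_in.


P_in = 1000 * 9.81 * 20.4 * 112.6 / 1e6 = 22.5340 MW
eta = 18.7 / 22.5340 = 0.8299


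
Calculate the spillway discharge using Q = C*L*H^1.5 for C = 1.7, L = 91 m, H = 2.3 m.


Q = 1.7 * 91 * 2.3^1.5 = 539.6126 m^3/s


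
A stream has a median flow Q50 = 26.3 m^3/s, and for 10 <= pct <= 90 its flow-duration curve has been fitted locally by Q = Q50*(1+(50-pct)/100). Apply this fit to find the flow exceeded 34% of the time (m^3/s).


Q = 26.3 * (1 + (50 - 34)/100) = 30.5080 m^3/s


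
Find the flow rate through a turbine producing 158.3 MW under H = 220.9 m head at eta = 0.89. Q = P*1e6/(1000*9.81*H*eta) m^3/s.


Q = 158.3 * 1e6 / (1000 * 9.81 * 220.9 * 0.89) = 82.0779 m^3/s


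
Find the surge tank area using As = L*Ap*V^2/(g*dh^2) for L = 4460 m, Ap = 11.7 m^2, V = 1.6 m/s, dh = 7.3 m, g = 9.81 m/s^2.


As = 4460 * 11.7 * 1.6^2 / (9.81 * 7.3^2) = 255.5324 m^2


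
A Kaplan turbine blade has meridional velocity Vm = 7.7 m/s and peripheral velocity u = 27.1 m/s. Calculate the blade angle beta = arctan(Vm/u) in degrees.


beta = arctan(7.7 / 27.1) = 15.8616 degrees


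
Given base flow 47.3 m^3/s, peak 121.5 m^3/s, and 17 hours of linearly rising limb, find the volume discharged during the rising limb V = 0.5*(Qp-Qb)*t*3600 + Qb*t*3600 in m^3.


V = 0.5*(121.5 - 47.3)*17*3600 + 47.3*17*3600 = 5.1653e+06 m^3


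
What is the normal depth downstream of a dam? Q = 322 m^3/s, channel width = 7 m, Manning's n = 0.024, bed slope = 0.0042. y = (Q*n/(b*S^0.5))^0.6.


y = (322 * 0.024 / (7 * 0.0042^0.5))^0.6 = 5.4803 m


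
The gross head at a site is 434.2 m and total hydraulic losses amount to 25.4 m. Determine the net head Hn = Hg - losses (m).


Hn = 434.2 - 25.4 = 408.8000 m


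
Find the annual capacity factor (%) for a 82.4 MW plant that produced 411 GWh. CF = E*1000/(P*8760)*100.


CF = 411 * 1000 / (82.4 * 8760) * 100 = 56.9391 %


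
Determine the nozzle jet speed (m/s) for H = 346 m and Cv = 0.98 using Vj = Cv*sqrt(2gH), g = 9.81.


Vj = 0.98 * sqrt(2*9.81*346) = 80.7446 m/s


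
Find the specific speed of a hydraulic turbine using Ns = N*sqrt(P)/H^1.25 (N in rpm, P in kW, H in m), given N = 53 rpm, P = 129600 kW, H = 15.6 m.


Ns = 53 * 129600^0.5 / 15.6^1.25 = 615.4214


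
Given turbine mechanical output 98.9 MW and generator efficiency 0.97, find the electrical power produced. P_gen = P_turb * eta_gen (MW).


P_gen = 98.9 * 0.97 = 95.9330 MW


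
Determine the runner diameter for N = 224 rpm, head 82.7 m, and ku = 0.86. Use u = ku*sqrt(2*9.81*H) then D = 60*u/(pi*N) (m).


u = 0.86 * sqrt(2*9.81*82.7) = 34.6418 m/s
D = 60 * 34.6418 / (pi * 224) = 2.9536 m


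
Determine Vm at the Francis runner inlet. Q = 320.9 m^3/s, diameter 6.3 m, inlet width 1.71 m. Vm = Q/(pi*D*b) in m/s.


Vm = 320.9 / (pi * 6.3 * 1.71) = 9.4816 m/s


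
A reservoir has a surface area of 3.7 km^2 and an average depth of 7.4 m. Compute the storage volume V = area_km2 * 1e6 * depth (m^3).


V = 3.7 * 1e6 * 7.4 = 2.7380e+07 m^3


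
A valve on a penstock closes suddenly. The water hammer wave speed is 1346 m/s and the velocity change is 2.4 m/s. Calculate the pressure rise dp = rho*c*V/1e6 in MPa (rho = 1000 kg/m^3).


dp = 1000 * 1346 * 2.4 / 1e6 = 3.2304 MPa


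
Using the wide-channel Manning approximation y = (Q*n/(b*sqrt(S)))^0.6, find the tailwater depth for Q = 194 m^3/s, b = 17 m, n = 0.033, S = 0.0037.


y = (194 * 0.033 / (17 * 0.0037^0.5))^0.6 = 2.9858 m


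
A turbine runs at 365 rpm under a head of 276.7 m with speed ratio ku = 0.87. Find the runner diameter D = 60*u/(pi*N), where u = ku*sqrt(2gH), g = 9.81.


u = 0.87 * sqrt(2*9.81*276.7) = 64.1023 m/s
D = 60 * 64.1023 / (pi * 365) = 3.3541 m


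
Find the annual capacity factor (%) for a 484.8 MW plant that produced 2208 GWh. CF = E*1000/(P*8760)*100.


CF = 2208 * 1000 / (484.8 * 8760) * 100 = 51.9915 %


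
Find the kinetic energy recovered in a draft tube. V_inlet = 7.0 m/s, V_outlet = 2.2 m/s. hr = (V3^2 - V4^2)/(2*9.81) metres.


hr = (7.0^2 - 2.2^2) / (2*9.81) = 2.2508 m


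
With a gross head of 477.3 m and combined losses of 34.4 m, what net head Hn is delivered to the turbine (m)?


Hn = 477.3 - 34.4 = 442.9000 m


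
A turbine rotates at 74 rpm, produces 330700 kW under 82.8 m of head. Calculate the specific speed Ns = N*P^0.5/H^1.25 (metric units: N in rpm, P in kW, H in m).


Ns = 74 * 330700^0.5 / 82.8^1.25 = 170.3770


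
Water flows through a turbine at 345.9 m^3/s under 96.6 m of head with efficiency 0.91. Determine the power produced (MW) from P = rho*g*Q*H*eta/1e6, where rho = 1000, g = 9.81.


P = 1000 * 9.81 * 345.9 * 96.6 * 0.91 / 1e6 = 298.2896 MW


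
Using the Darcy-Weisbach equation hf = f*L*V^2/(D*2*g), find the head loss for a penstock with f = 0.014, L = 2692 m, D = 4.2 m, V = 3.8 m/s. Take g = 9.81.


hf = 0.014 * 2692 * 3.8^2 / (4.2 * 2 * 9.81) = 6.6042 m


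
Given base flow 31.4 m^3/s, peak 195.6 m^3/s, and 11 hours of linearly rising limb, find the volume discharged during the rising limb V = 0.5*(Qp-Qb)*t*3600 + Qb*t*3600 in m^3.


V = 0.5*(195.6 - 31.4)*11*3600 + 31.4*11*3600 = 4.4946e+06 m^3


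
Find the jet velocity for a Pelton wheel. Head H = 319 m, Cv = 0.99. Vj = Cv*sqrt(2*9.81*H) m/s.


Vj = 0.99 * sqrt(2*9.81*319) = 78.3213 m/s


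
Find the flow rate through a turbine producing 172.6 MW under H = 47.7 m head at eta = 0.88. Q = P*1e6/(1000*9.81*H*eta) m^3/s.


Q = 172.6 * 1e6 / (1000 * 9.81 * 47.7 * 0.88) = 419.1512 m^3/s


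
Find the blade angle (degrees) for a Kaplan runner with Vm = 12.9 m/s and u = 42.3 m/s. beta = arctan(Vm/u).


beta = arctan(12.9 / 42.3) = 16.9598 degrees


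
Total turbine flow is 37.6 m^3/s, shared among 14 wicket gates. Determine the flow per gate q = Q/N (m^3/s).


q = 37.6 / 14 = 2.6857 m^3/s


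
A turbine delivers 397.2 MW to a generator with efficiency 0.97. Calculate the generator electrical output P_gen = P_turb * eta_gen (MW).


P_gen = 397.2 * 0.97 = 385.2840 MW


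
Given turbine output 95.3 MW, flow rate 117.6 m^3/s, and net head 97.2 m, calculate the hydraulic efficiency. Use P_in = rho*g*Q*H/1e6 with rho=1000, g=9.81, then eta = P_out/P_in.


P_in = 1000 * 9.81 * 117.6 * 97.2 / 1e6 = 112.1354 MW
eta = 95.3 / 112.1354 = 0.8499


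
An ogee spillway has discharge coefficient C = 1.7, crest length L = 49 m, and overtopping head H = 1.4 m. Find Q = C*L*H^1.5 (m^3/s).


Q = 1.7 * 49 * 1.4^1.5 = 137.9866 m^3/s


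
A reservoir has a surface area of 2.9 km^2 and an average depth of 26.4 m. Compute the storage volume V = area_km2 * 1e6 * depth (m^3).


V = 2.9 * 1e6 * 26.4 = 7.6560e+07 m^3


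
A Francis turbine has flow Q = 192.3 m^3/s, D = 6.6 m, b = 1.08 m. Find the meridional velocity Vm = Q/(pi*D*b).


Vm = 192.3 / (pi * 6.6 * 1.08) = 8.5874 m/s


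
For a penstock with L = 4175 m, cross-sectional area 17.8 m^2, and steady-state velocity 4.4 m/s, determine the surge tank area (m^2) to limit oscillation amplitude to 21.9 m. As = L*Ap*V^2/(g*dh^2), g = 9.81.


As = 4175 * 17.8 * 4.4^2 / (9.81 * 21.9^2) = 305.7909 m^2


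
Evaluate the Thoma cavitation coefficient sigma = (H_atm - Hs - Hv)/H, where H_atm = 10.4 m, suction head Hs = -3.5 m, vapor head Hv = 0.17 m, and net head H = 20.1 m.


sigma = (10.4 - (-3.5) - 0.17) / 20.1 = 0.6831


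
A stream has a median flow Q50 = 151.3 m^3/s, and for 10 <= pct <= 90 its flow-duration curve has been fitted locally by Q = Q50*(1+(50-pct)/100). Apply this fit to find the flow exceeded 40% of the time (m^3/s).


Q = 151.3 * (1 + (50 - 40)/100) = 166.4300 m^3/s


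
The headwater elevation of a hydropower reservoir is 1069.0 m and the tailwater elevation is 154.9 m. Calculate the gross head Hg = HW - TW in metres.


Hg = 1069.0 - 154.9 = 914.1000 m


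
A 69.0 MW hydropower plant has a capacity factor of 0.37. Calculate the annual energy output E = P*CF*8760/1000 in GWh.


E = 69.0 * 0.37 * 8760 / 1000 = 223.6428 GWh


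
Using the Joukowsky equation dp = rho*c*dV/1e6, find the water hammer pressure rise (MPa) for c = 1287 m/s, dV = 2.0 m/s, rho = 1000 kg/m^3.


dp = 1000 * 1287 * 2.0 / 1e6 = 2.5740 MPa


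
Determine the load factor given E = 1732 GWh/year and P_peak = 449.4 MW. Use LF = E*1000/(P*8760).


LF = 1732 * 1000 / (449.4 * 8760) = 0.4400


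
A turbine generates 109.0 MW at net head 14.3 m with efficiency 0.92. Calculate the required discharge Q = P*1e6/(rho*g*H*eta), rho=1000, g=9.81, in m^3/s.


Q = 109.0 * 1e6 / (1000 * 9.81 * 14.3 * 0.92) = 844.5661 m^3/s


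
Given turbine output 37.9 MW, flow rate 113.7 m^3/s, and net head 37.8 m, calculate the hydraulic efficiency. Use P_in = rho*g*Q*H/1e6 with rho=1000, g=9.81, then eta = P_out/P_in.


P_in = 1000 * 9.81 * 113.7 * 37.8 / 1e6 = 42.1620 MW
eta = 37.9 / 42.1620 = 0.8989


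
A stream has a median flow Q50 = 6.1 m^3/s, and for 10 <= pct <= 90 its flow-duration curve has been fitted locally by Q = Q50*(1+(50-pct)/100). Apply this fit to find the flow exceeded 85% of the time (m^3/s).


Q = 6.1 * (1 + (50 - 85)/100) = 3.9650 m^3/s


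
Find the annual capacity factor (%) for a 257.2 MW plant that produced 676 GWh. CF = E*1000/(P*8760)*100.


CF = 676 * 1000 / (257.2 * 8760) * 100 = 30.0035 %


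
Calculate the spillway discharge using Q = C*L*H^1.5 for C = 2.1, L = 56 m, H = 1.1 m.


Q = 2.1 * 56 * 1.1^1.5 = 135.6739 m^3/s


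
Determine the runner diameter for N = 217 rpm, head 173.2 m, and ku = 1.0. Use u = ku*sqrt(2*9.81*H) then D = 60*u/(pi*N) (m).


u = 1.0 * sqrt(2*9.81*173.2) = 58.2939 m/s
D = 60 * 58.2939 / (pi * 217) = 5.1306 m


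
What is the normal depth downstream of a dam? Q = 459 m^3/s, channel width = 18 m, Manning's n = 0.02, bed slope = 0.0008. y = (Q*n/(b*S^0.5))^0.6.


y = (459 * 0.02 / (18 * 0.0008^0.5))^0.6 = 5.6704 m


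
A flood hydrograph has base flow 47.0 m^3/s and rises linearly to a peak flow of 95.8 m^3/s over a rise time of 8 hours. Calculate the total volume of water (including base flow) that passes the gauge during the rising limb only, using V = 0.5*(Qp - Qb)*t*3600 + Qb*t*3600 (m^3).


V = 0.5*(95.8 - 47.0)*8*3600 + 47.0*8*3600 = 2.0563e+06 m^3


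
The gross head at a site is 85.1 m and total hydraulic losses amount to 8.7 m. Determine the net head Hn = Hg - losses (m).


Hn = 85.1 - 8.7 = 76.4000 m


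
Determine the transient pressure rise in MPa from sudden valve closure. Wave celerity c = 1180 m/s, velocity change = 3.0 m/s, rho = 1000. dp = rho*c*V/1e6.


dp = 1000 * 1180 * 3.0 / 1e6 = 3.5400 MPa


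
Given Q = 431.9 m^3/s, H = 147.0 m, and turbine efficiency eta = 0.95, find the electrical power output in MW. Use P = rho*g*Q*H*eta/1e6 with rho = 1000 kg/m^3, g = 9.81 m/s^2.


P = 1000 * 9.81 * 431.9 * 147.0 * 0.95 / 1e6 = 591.6885 MW


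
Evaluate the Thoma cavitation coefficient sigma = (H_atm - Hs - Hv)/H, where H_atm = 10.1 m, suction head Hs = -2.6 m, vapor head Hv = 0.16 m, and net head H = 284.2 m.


sigma = (10.1 - (-2.6) - 0.16) / 284.2 = 0.0441


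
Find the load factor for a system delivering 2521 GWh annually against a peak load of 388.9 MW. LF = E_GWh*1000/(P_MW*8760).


LF = 2521 * 1000 / (388.9 * 8760) = 0.7400


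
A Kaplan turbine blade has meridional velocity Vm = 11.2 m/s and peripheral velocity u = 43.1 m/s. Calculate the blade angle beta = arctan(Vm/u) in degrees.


beta = arctan(11.2 / 43.1) = 14.5667 degrees


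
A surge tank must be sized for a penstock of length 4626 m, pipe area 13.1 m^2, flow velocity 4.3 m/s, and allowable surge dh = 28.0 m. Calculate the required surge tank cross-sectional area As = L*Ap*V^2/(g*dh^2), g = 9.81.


As = 4626 * 13.1 * 4.3^2 / (9.81 * 28.0^2) = 145.6897 m^2


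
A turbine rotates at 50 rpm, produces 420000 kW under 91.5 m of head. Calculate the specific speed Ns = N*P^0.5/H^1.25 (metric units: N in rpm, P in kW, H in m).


Ns = 50 * 420000^0.5 / 91.5^1.25 = 114.5034


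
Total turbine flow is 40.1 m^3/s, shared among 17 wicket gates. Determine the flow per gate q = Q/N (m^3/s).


q = 40.1 / 17 = 2.3588 m^3/s


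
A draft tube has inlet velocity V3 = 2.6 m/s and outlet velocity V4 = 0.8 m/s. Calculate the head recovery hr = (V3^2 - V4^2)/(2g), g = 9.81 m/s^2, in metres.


hr = (2.6^2 - 0.8^2) / (2*9.81) = 0.3119 m


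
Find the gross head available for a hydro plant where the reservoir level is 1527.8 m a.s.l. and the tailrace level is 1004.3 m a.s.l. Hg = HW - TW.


Hg = 1527.8 - 1004.3 = 523.5000 m


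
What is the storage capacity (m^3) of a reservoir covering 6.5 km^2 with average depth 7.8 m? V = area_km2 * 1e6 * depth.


V = 6.5 * 1e6 * 7.8 = 5.0700e+07 m^3


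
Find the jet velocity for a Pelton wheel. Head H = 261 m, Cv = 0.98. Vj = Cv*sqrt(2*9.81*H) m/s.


Vj = 0.98 * sqrt(2*9.81*261) = 70.1287 m/s


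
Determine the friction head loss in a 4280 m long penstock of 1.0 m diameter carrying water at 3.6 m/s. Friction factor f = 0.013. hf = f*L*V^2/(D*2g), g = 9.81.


hf = 0.013 * 4280 * 3.6^2 / (1.0 * 2 * 9.81) = 36.7530 m


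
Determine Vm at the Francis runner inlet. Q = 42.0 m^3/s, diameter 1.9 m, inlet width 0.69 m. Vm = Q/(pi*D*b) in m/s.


Vm = 42.0 / (pi * 1.9 * 0.69) = 10.1976 m/s


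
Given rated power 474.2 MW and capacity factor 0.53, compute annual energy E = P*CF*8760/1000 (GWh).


E = 474.2 * 0.53 * 8760 / 1000 = 2201.6158 GWh


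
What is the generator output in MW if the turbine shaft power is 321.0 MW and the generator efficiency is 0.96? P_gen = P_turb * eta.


P_gen = 321.0 * 0.96 = 308.1600 MW


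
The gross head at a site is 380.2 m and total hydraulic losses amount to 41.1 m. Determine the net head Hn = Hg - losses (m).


Hn = 380.2 - 41.1 = 339.1000 m


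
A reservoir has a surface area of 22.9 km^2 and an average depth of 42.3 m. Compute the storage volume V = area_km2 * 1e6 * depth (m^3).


V = 22.9 * 1e6 * 42.3 = 9.6867e+08 m^3


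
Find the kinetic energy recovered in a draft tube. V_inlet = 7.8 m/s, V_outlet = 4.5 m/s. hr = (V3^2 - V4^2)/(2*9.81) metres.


hr = (7.8^2 - 4.5^2) / (2*9.81) = 2.0688 m


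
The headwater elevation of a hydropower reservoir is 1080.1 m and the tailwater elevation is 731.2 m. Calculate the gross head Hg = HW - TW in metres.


Hg = 1080.1 - 731.2 = 348.9000 m


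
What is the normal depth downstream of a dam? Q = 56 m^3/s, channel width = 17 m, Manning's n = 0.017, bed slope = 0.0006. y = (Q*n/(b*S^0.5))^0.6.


y = (56 * 0.017 / (17 * 0.0006^0.5))^0.6 = 1.6424 m


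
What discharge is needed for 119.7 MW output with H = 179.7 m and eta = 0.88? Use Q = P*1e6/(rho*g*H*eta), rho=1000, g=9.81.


Q = 119.7 * 1e6 / (1000 * 9.81 * 179.7 * 0.88) = 77.1604 m^3/s


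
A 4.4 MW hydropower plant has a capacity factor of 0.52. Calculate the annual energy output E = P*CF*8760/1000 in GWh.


E = 4.4 * 0.52 * 8760 / 1000 = 20.0429 GWh


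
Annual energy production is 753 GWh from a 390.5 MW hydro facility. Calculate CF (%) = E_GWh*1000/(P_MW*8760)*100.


CF = 753 * 1000 / (390.5 * 8760) * 100 = 22.0125 %


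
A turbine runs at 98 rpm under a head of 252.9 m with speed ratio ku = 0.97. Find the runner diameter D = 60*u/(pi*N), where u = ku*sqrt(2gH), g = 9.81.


u = 0.97 * sqrt(2*9.81*252.9) = 68.3275 m/s
D = 60 * 68.3275 / (pi * 98) = 13.3159 m


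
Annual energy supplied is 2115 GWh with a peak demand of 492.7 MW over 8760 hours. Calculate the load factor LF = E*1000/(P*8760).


LF = 2115 * 1000 / (492.7 * 8760) = 0.4900


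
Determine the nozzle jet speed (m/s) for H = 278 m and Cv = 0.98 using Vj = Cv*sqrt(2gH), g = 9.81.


Vj = 0.98 * sqrt(2*9.81*278) = 72.3766 m/s


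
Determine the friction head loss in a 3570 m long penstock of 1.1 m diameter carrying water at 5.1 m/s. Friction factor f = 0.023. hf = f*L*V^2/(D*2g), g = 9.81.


hf = 0.023 * 3570 * 5.1^2 / (1.1 * 2 * 9.81) = 98.9566 m


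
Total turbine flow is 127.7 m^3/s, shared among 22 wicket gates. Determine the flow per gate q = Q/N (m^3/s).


q = 127.7 / 22 = 5.8045 m^3/s


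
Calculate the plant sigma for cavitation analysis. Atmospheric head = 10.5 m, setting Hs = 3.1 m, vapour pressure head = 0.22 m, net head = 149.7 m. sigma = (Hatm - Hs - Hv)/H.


sigma = (10.5 - 3.1 - 0.22) / 149.7 = 0.0480


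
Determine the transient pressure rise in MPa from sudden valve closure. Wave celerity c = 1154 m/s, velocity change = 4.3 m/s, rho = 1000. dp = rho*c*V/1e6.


dp = 1000 * 1154 * 4.3 / 1e6 = 4.9622 MPa


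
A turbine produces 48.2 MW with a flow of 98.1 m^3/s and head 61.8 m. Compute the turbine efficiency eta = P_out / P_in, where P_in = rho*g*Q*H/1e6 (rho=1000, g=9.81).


P_in = 1000 * 9.81 * 98.1 * 61.8 / 1e6 = 59.4739 MW
eta = 48.2 / 59.4739 = 0.8104


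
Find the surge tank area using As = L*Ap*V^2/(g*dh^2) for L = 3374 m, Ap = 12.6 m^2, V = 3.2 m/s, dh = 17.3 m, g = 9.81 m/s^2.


As = 3374 * 12.6 * 3.2^2 / (9.81 * 17.3^2) = 148.2704 m^2


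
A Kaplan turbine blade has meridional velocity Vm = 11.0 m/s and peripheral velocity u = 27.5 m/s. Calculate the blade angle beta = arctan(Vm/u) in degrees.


beta = arctan(11.0 / 27.5) = 21.8014 degrees


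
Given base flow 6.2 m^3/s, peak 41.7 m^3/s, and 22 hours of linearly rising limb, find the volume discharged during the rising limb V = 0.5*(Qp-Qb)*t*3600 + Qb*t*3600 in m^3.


V = 0.5*(41.7 - 6.2)*22*3600 + 6.2*22*3600 = 1.8968e+06 m^3


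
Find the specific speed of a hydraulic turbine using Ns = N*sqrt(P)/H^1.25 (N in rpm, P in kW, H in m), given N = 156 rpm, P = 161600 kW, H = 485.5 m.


Ns = 156 * 161600^0.5 / 485.5^1.25 = 27.5175


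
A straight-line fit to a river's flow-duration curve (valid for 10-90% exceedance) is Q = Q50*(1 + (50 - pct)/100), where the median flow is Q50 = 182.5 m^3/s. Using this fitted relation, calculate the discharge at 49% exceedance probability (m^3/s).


Q = 182.5 * (1 + (50 - 49)/100) = 184.3250 m^3/s


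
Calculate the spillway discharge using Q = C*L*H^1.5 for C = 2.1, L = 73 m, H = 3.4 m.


Q = 2.1 * 73 * 3.4^1.5 = 961.0822 m^3/s


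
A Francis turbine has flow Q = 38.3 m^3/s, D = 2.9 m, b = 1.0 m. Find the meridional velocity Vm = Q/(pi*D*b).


Vm = 38.3 / (pi * 2.9 * 1.0) = 4.2039 m/s


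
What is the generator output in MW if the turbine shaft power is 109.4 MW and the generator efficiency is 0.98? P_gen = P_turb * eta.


P_gen = 109.4 * 0.98 = 107.2120 MW


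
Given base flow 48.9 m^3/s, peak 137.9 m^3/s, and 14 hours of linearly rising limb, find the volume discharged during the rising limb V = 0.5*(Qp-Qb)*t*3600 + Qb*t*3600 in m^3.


V = 0.5*(137.9 - 48.9)*14*3600 + 48.9*14*3600 = 4.7074e+06 m^3


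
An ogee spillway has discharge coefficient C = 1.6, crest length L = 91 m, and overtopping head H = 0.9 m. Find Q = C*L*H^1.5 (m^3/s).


Q = 1.6 * 91 * 0.9^1.5 = 124.3155 m^3/s


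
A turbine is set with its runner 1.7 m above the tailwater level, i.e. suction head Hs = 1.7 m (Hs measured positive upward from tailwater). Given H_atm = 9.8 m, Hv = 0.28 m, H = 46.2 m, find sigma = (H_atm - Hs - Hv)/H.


sigma = (9.8 - 1.7 - 0.28) / 46.2 = 0.1693


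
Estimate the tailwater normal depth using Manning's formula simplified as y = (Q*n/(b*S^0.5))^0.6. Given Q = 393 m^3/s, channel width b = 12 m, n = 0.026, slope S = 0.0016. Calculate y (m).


y = (393 * 0.026 / (12 * 0.0016^0.5))^0.6 = 6.2643 m


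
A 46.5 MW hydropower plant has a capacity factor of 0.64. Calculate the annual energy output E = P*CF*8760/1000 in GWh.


E = 46.5 * 0.64 * 8760 / 1000 = 260.6976 GWh


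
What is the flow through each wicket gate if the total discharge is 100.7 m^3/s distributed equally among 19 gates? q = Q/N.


q = 100.7 / 19 = 5.3000 m^3/s


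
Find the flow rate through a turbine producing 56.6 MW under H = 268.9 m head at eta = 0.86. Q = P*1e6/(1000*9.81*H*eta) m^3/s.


Q = 56.6 * 1e6 / (1000 * 9.81 * 268.9 * 0.86) = 24.9493 m^3/s


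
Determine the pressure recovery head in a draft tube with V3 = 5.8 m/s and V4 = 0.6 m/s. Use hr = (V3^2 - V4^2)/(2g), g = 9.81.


hr = (5.8^2 - 0.6^2) / (2*9.81) = 1.6962 m


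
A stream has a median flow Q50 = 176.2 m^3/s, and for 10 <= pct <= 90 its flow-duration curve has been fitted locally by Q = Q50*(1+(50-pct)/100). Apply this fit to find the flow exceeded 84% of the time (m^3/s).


Q = 176.2 * (1 + (50 - 84)/100) = 116.2920 m^3/s


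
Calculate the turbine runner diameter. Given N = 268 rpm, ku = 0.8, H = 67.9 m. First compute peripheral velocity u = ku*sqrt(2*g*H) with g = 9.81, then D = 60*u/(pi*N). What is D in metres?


u = 0.8 * sqrt(2*9.81*67.9) = 29.1994 m/s
D = 60 * 29.1994 / (pi * 268) = 2.0809 m


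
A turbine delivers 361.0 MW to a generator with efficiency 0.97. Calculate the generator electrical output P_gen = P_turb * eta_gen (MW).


P_gen = 361.0 * 0.97 = 350.1700 MW


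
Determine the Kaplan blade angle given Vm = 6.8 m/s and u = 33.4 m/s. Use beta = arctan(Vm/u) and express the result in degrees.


beta = arctan(6.8 / 33.4) = 11.5077 degrees


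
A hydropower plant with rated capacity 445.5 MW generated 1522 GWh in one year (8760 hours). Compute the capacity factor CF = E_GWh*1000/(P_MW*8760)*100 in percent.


CF = 1522 * 1000 / (445.5 * 8760) * 100 = 38.9998 %


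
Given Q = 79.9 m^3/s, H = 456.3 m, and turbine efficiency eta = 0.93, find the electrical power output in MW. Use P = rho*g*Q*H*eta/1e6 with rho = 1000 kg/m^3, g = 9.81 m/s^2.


P = 1000 * 9.81 * 79.9 * 456.3 * 0.93 / 1e6 = 332.6206 MW


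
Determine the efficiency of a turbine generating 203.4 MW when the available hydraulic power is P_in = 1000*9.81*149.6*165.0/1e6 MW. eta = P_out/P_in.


P_in = 1000 * 9.81 * 149.6 * 165.0 / 1e6 = 242.1500 MW
eta = 203.4 / 242.1500 = 0.8400


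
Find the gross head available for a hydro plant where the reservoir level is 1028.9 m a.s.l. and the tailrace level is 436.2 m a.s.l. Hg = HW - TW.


Hg = 1028.9 - 436.2 = 592.7000 m


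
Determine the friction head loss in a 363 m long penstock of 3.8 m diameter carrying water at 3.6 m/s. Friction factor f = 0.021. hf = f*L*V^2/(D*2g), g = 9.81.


hf = 0.021 * 363 * 3.6^2 / (3.8 * 2 * 9.81) = 1.3251 m


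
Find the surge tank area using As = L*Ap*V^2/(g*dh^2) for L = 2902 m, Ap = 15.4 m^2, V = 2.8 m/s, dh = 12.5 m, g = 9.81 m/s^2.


As = 2902 * 15.4 * 2.8^2 / (9.81 * 12.5^2) = 228.5836 m^2


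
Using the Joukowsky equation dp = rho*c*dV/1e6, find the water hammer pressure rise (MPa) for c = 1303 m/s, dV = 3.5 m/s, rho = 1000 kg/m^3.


dp = 1000 * 1303 * 3.5 / 1e6 = 4.5605 MPa


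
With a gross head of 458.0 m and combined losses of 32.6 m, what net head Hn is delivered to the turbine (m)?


Hn = 458.0 - 32.6 = 425.4000 m


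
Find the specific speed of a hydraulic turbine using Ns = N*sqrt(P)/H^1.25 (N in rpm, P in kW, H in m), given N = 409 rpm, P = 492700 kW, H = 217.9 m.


Ns = 409 * 492700^0.5 / 217.9^1.25 = 342.9202


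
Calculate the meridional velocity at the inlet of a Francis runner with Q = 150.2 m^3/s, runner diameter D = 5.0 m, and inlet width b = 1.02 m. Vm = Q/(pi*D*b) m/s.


Vm = 150.2 / (pi * 5.0 * 1.02) = 9.3745 m/s


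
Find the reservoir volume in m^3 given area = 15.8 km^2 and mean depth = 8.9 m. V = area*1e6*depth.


V = 15.8 * 1e6 * 8.9 = 1.4062e+08 m^3


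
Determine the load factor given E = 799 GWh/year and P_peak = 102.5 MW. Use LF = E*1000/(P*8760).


LF = 799 * 1000 / (102.5 * 8760) = 0.8899


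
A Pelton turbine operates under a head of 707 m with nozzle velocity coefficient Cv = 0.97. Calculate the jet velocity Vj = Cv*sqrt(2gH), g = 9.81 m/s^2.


Vj = 0.97 * sqrt(2*9.81*707) = 114.2434 m/s


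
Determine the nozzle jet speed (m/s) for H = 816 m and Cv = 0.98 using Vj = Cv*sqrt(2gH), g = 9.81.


Vj = 0.98 * sqrt(2*9.81*816) = 123.9997 m/s


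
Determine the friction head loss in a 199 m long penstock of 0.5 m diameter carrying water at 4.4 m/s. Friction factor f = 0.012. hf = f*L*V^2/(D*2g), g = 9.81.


hf = 0.012 * 199 * 4.4^2 / (0.5 * 2 * 9.81) = 4.7127 m


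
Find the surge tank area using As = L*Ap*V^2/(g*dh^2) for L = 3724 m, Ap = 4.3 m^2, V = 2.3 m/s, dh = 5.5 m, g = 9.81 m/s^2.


As = 3724 * 4.3 * 2.3^2 / (9.81 * 5.5^2) = 285.4562 m^2


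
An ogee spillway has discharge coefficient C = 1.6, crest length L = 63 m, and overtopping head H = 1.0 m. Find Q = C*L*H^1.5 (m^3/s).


Q = 1.6 * 63 * 1.0^1.5 = 100.8000 m^3/s


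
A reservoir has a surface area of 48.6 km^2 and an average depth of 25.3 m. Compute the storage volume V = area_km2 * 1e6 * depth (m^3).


V = 48.6 * 1e6 * 25.3 = 1.2296e+09 m^3


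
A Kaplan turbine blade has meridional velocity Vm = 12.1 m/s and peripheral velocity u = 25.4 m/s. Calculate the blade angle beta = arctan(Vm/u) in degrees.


beta = arctan(12.1 / 25.4) = 25.4721 degrees


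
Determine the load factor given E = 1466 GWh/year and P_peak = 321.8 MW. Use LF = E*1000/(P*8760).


LF = 1466 * 1000 / (321.8 * 8760) = 0.5200


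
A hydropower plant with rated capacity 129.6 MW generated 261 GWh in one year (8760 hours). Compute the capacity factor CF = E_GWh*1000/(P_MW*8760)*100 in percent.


CF = 261 * 1000 / (129.6 * 8760) * 100 = 22.9896 %


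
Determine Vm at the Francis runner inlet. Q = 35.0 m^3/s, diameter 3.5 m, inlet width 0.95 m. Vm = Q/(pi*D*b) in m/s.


Vm = 35.0 / (pi * 3.5 * 0.95) = 3.3506 m/s


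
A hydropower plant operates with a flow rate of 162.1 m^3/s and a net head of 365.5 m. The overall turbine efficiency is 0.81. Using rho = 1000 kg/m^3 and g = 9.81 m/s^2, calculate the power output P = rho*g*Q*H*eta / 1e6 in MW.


P = 1000 * 9.81 * 162.1 * 365.5 * 0.81 / 1e6 = 470.7870 MW


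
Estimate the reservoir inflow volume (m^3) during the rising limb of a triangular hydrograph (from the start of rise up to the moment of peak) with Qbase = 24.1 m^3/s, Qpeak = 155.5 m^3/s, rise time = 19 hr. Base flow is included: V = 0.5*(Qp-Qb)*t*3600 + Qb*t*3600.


V = 0.5*(155.5 - 24.1)*19*3600 + 24.1*19*3600 = 6.1423e+06 m^3


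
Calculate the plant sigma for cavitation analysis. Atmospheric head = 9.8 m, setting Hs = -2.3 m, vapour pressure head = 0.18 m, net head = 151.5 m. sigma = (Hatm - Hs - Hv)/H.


sigma = (9.8 - (-2.3) - 0.18) / 151.5 = 0.0787


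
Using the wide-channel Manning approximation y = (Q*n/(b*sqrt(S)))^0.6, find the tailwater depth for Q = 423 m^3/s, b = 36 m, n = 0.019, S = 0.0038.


y = (423 * 0.019 / (36 * 0.0038^0.5))^0.6 = 2.1644 m


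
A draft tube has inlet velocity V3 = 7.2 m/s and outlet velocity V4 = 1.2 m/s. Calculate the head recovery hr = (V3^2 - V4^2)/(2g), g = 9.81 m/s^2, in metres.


hr = (7.2^2 - 1.2^2) / (2*9.81) = 2.5688 m


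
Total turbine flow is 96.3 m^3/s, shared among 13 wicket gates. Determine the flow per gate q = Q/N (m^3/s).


q = 96.3 / 13 = 7.4077 m^3/s


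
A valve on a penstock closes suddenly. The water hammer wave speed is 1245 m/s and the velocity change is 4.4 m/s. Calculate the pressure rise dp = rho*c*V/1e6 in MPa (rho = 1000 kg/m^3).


dp = 1000 * 1245 * 4.4 / 1e6 = 5.4780 MPa


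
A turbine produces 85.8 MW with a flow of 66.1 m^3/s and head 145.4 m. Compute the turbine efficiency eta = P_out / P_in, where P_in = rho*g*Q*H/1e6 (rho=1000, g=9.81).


P_in = 1000 * 9.81 * 66.1 * 145.4 / 1e6 = 94.2833 MW
eta = 85.8 / 94.2833 = 0.9100


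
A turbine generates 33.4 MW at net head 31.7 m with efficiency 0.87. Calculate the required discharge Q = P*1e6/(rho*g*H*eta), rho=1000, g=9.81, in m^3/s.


Q = 33.4 * 1e6 / (1000 * 9.81 * 31.7 * 0.87) = 123.4522 m^3/s


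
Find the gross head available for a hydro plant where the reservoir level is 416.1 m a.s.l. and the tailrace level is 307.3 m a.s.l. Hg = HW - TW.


Hg = 416.1 - 307.3 = 108.8000 m


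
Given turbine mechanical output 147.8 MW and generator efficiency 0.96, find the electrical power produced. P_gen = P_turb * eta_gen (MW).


P_gen = 147.8 * 0.96 = 141.8880 MW


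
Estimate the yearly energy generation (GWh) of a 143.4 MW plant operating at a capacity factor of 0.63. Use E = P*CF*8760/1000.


E = 143.4 * 0.63 * 8760 / 1000 = 791.3959 GWh


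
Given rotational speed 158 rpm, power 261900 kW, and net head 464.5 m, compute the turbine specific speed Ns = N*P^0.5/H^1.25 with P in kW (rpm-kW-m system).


Ns = 158 * 261900^0.5 / 464.5^1.25 = 37.4967


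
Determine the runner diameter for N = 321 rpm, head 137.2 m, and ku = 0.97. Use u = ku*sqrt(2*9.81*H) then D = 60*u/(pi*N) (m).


u = 0.97 * sqrt(2*9.81*137.2) = 50.3267 m/s
D = 60 * 50.3267 / (pi * 321) = 2.9943 m
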